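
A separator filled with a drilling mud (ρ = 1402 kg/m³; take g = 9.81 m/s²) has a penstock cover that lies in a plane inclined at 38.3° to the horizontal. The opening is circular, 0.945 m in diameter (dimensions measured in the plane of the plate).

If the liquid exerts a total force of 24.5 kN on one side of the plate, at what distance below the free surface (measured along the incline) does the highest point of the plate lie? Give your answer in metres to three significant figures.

γ = ρg = 1402 × 9.81 / 1000 = 13.75362 kN/m³.
A = π(0.4725)² = 0.70138 m².
From F = γ·h_c·A, the centroid depth is h_c = 24.5/(13.75362 × 0.70138) = 2.53978 m.
Let θ = 38.3° be the plate's angle to the horizontal; measure y along the incline from where the plane meets the free surface. Vertical depth h = y·sinθ with sinθ = 0.619779.
Along the incline, y_c = h_c/sinθ = 2.53978/0.619779 = 4.09788 m.
The centroid is at the centre, 0.4725 m below the top of the plate, so the highest point sits at y_top = 4.09788 − 0.4725 = 3.62538 m along the incline.

y_top ≈ 3.63 m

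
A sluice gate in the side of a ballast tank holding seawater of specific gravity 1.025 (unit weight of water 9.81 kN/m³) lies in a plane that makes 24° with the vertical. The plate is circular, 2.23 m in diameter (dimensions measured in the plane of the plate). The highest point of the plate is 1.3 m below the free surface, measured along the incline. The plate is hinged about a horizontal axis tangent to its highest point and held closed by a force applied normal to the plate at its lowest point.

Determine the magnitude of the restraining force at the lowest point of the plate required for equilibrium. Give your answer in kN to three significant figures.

P ≈ 48.3 kN

γ = 1.025 × 9.81 = 10.05525 kN/m³.
The plate makes 24° with the vertical, i.e. θ = 90° − 24° = 66° to the horizontal. Measuring y along the incline from the free-surface line, vertical depth h = y·sinθ with sinθ = 0.913545.
The centroid is at the centre, 1.115 m below the top of the plate, so y_c = 1.3 + 1.115 = 2.415 m and h_c = 2.415 × 0.913545 = 2.20621 m.
A = π(1.115)² = 3.90571 m².
Resultant F = γ·h_c·A = 10.05525 × 2.20621 × 3.90571 = 86.6442 kN.
I_c = πr⁴/4 = π × 1.115⁴/4 = 1.21392 m⁴.
Centre of pressure: y_p = y_c + I_c/(y_c·A) = 2.415 + 1.21392/(2.415 × 3.90571) = 2.415 + 0.128698 = 2.5437 m along the plane.
The resultant acts 1.115 + 0.128698 = 1.2437 m (along the plate) below the hinge at the top edge, so the moment about the hinge is M = F × 1.2437 = 86.6442 × 1.2437 = 107.759 kN·m.
A normal force at the bottom, 2.23 m from the hinge, must supply this moment: P = 107.759/2.23 = 48.3224 kN.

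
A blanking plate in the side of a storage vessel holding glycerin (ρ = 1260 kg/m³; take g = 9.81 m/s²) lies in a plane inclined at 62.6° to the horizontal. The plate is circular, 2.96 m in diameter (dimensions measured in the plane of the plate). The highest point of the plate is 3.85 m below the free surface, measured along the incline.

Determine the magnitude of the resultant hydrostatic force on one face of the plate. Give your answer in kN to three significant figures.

F ≈ 402 kN

γ = ρg = 1260 × 9.81 / 1000 = 12.3606 kN/m³.
Let θ = 62.6° be the plate's angle to the horizontal; measure y along the incline from where the plane meets the free surface. Vertical depth h = y·sinθ with sinθ = 0.887815.
The centroid is at the centre, 1.48 m below the top of the plate, so y_c = 3.85 + 1.48 = 5.33 m and h_c = 5.33 × 0.887815 = 4.73205 m.
A = π(1.48)² = 6.88134 m².
Resultant F = γ·h_c·A = 12.3606 × 4.73205 × 6.88134 = 402.496 kN.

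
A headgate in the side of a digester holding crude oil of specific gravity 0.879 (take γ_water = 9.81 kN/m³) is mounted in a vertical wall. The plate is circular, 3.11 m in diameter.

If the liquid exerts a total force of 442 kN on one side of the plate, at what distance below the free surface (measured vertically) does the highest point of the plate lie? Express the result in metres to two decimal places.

d_top ≈ 5.19 m

γ = 0.879 × 9.81 = 8.62299 kN/m³.
A = π(1.555)² = 7.59645 m².
From F = γ·h_c·A, the centroid depth is h_c = 442/(8.62299 × 7.59645) = 6.74767 m.
The centroid is at the centre, 1.555 m below the top of the plate, so the highest point sits at h_top = 6.74767 − 1.555 = 5.19267 m below the surface.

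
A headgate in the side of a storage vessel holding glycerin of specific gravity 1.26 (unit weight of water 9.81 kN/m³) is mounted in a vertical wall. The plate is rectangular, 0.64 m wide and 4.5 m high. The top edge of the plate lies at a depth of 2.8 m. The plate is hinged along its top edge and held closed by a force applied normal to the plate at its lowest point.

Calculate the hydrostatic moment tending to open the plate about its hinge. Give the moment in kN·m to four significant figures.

γ = 1.26 × 9.81 = 12.3606 kN/m³.
The centroid lies 4.5/2 = 2.25 m below the top edge, so the centroid depth is h_c = 2.8 + 2.25 = 5.05 m.
A = 0.64 × 4.5 = 2.88 m².
Resultant F = γ·h_c·A = 12.3606 × 5.05 × 2.88 = 179.773 kN.
I_c = b·h³/12 = 0.64 × 4.5³/12 = 4.86 m⁴.
Centre of pressure: y_p = y_c + I_c/(y_c·A) = 5.05 + 4.86/(5.05 × 2.88) = 5.05 + 0.334158 = 5.38416 m along the plane.
The resultant acts 2.25 + 0.334158 = 2.58416 m (along the plate) below the hinge at the top edge, so the moment about the hinge is M = F × 2.58416 = 179.773 × 2.58416 = 464.562 kN·m.

M ≈ 464.6 kN·m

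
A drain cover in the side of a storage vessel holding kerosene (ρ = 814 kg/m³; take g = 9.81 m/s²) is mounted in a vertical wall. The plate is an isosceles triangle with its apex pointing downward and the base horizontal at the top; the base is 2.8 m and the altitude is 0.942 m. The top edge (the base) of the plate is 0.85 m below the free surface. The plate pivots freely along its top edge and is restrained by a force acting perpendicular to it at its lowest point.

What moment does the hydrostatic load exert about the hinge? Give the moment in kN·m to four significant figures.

γ = ρg = 814 × 9.81 / 1000 = 7.98534 kN/m³.
With the apex down, the centroid sits h/3 = 0.942/3 = 0.314 m below the base (the top edge), so the centroid depth is h_c = 0.85 + 0.314 = 1.164 m.
A = ½ × 2.8 × 0.942 = 1.3188 m².
Resultant F = γ·h_c·A = 7.98534 × 1.164 × 1.3188 = 12.2582 kN.
I_c = b·h³/36 = 2.8 × 0.942³/36 = 0.0650142 m⁴.
Centre of pressure: y_p = y_c + I_c/(y_c·A) = 1.164 + 0.0650142/(1.164 × 1.3188) = 1.164 + 0.0423522 = 1.20635 m along the plane.
The resultant acts 0.314 + 0.0423522 = 0.356352 m (along the plate) below the hinge at the top edge, so the moment about the hinge is M = F × 0.356352 = 12.2582 × 0.356352 = 4.36823 kN·m.

M ≈ 4.368 kN·m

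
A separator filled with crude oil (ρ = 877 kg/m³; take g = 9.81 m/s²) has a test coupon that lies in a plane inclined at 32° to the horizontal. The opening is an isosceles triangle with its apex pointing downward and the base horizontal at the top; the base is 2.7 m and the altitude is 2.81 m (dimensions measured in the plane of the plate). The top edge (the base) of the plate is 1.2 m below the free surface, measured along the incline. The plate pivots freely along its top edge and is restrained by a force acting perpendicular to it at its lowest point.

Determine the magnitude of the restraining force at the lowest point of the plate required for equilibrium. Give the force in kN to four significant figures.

P ≈ 15.02 kN

γ = ρg = 877 × 9.81 / 1000 = 8.60337 kN/m³.
Let θ = 32° be the plate's angle to the horizontal; measure y along the incline from where the plane meets the free surface. Vertical depth h = y·sinθ with sinθ = 0.529919.
With the apex down, the centroid sits h/3 = 2.81/3 = 0.936667 m below the base (the top edge), so y_c = 1.2 + 0.936667 = 2.13667 m and h_c = 2.13667 × 0.529919 = 1.13226 m.
A = ½ × 2.7 × 2.81 = 3.7935 m².
Resultant F = γ·h_c·A = 8.60337 × 1.13226 × 3.7935 = 36.9534 kN.
I_c = b·h³/36 = 2.7 × 2.81³/36 = 1.6641 m⁴.
Centre of pressure: y_p = y_c + I_c/(y_c·A) = 2.13667 + 1.6641/(2.13667 × 3.7935) = 2.13667 + 0.205306 = 2.34198 m along the plane.
The resultant acts 0.936667 + 0.205306 = 1.14197 m (along the plate) below the hinge at the top edge, so the moment about the hinge is M = F × 1.14197 = 36.9534 × 1.14197 = 42.1997 kN·m.
A normal force at the bottom, 2.81 m from the hinge, must supply this moment: P = 42.1997/2.81 = 15.0177 kN.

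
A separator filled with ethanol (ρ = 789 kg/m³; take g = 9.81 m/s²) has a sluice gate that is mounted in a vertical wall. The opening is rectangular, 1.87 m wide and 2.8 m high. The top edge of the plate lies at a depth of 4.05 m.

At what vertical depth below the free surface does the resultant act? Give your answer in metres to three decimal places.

γ = ρg = 789 × 9.81 / 1000 = 7.74009 kN/m³.
The centroid lies 2.8/2 = 1.4 m below the top edge, so the centroid depth is h_c = 4.05 + 1.4 = 5.45 m.
A = 1.87 × 2.8 = 5.236 m².
Resultant F = γ·h_c·A = 7.74009 × 5.45 × 5.236 = 220.873 kN.
I_c = b·h³/12 = 1.87 × 2.8³/12 = 3.42085 m⁴.
Centre of pressure: y_p = y_c + I_c/(y_c·A) = 5.45 + 3.42085/(5.45 × 5.236) = 5.45 + 0.119878 = 5.56988 m along the plane.

h_p = 5.570 m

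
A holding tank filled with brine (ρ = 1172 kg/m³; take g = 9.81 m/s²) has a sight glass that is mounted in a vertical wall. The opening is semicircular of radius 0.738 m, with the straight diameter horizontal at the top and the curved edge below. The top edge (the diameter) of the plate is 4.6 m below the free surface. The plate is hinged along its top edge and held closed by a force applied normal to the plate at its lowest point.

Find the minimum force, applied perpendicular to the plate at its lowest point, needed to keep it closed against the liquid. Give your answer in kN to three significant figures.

P ≈ 21.0 kN

γ = ρg = 1172 × 9.81 / 1000 = 11.49732 kN/m³.
The centroid of a semicircle lies 4r/(3π) = 0.313217 m from the diameter, here below the top edge, so the centroid depth is h_c = 4.6 + 0.313217 = 4.91322 m.
A = πr²/2 = π × 0.738²/2 = 0.855525 m².
Resultant F = γ·h_c·A = 11.49732 × 4.91322 × 0.855525 = 48.3276 kN.
I_c = (π/8 − 8/(9π))·r⁴ = 0.109757 × 0.738⁴ = 0.032558 m⁴.
Centre of pressure: y_p = y_c + I_c/(y_c·A) = 4.91322 + 0.032558/(4.91322 × 0.855525) = 4.91322 + 0.00774567 = 4.92097 m along the plane.
The resultant acts 0.313217 + 0.00774567 = 0.320963 m (along the plate) below the hinge at the top edge, so the moment about the hinge is M = F × 0.320963 = 48.3276 × 0.320963 = 15.5114 kN·m.
A normal force at the bottom, 0.738 m from the hinge, must supply this moment: P = 15.5114/0.738 = 21.0182 kN.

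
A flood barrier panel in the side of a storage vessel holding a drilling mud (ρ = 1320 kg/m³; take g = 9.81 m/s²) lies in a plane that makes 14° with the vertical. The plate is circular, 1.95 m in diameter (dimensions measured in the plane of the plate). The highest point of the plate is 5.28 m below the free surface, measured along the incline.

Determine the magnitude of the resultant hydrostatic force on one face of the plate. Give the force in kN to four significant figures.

F ≈ 234.7 kN

γ = ρg = 1320 × 9.81 / 1000 = 12.9492 kN/m³.
The plate makes 14° with the vertical, i.e. θ = 90° − 14° = 76° to the horizontal. Measuring y along the incline from the free-surface line, vertical depth h = y·sinθ with sinθ = 0.970296.
The centroid is at the centre, 0.975 m below the top of the plate, so y_c = 5.28 + 0.975 = 6.255 m and h_c = 6.255 × 0.970296 = 6.0692 m.
A = π(0.975)² = 2.98648 m².
Resultant F = γ·h_c·A = 12.9492 × 6.0692 × 2.98648 = 234.711 kN.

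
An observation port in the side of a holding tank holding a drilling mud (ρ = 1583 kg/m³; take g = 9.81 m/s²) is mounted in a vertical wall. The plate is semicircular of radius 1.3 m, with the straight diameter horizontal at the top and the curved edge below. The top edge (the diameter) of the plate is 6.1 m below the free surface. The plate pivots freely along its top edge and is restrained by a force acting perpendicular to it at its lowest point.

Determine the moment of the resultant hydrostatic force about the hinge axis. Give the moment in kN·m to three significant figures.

M ≈ 156 kN·m

γ = ρg = 1583 × 9.81 / 1000 = 15.52923 kN/m³.
The centroid of a semicircle lies 4r/(3π) = 0.551737 m from the diameter, here below the top edge, so the centroid depth is h_c = 6.1 + 0.551737 = 6.65174 m.
A = πr²/2 = π × 1.3²/2 = 2.65465 m².
Resultant F = γ·h_c·A = 15.52923 × 6.65174 × 2.65465 = 274.216 kN.
I_c = (π/8 − 8/(9π))·r⁴ = 0.109757 × 1.3⁴ = 0.313477 m⁴.
Centre of pressure: y_p = y_c + I_c/(y_c·A) = 6.65174 + 0.313477/(6.65174 × 2.65465) = 6.65174 + 0.0177526 = 6.66949 m along the plane.
The resultant acts 0.551737 + 0.0177526 = 0.56949 m (along the plate) below the hinge at the top edge, so the moment about the hinge is M = F × 0.56949 = 274.216 × 0.56949 = 156.163 kN·m.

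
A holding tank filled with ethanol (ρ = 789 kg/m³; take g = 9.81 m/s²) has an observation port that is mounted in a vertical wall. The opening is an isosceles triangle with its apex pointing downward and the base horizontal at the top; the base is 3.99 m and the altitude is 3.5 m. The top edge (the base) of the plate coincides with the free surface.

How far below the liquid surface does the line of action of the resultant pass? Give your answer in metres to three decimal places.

γ = ρg = 789 × 9.81 / 1000 = 7.74009 kN/m³.
With the apex down, the centroid sits h/3 = 3.5/3 = 1.16667 m below the base (the top edge), so the centroid depth is h_c = 1.16667 m.
A = ½ × 3.99 × 3.5 = 6.9825 m².
Resultant F = γ·h_c·A = 7.74009 × 1.16667 × 6.9825 = 63.0529 kN.
I_c = b·h³/36 = 3.99 × 3.5³/36 = 4.75198 m⁴.
Centre of pressure: y_p = y_c + I_c/(y_c·A) = 1.16667 + 4.75198/(1.16667 × 6.9825) = 1.16667 + 0.583332 = 1.75 m along the plane.

h_p = 1.750 m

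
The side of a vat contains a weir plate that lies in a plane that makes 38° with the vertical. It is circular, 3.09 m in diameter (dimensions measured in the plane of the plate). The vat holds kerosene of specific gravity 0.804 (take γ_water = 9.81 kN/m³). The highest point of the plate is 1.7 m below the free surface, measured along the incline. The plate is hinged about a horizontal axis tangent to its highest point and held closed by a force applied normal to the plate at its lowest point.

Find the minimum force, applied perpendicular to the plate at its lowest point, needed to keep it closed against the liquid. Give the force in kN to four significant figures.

P ≈ 84.62 kN

γ = 0.804 × 9.81 = 7.88724 kN/m³.
The plate makes 38° with the vertical, i.e. θ = 90° − 38° = 52° to the horizontal. Measuring y along the incline from the free-surface line, vertical depth h = y·sinθ with sinθ = 0.788011.
The centroid is at the centre, 1.545 m below the top of the plate, so y_c = 1.7 + 1.545 = 3.245 m and h_c = 3.245 × 0.788011 = 2.5571 m.
A = π(1.545)² = 7.49906 m².
Resultant F = γ·h_c·A = 7.88724 × 2.5571 × 7.49906 = 151.245 kN.
I_c = πr⁴/4 = π × 1.545⁴/4 = 4.47511 m⁴.
Centre of pressure: y_p = y_c + I_c/(y_c·A) = 3.245 + 4.47511/(3.245 × 7.49906) = 3.245 + 0.1839 = 3.4289 m along the plane.
The resultant acts 1.545 + 0.1839 = 1.7289 m (along the plate) below the hinge at the top edge, so the moment about the hinge is M = F × 1.7289 = 151.245 × 1.7289 = 261.487 kN·m.
A normal force at the bottom, 3.09 m from the hinge, must supply this moment: P = 261.487/3.09 = 84.6236 kN.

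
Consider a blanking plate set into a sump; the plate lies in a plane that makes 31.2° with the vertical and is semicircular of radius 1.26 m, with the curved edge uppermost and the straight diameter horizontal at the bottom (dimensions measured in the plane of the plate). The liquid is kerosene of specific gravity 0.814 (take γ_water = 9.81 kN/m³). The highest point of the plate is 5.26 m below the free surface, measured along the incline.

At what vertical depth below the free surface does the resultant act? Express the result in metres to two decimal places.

γ = 0.814 × 9.81 = 7.98534 kN/m³.
The plate makes 31.2° with the vertical, i.e. θ = 90° − 31.2° = 58.8° to the horizontal. Measuring y along the incline from the free-surface line, vertical depth h = y·sinθ with sinθ = 0.855364.
The centroid lies 4r/(3π) = 0.534761 m above the diameter, so r − 4r/(3π) = 1.26 − 0.534761 = 0.725239 m below the topmost point, so y_c = 5.26 + 0.725239 = 5.98524 m and h_c = 5.98524 × 0.855364 = 5.11956 m.
A = πr²/2 = π × 1.26²/2 = 2.4938 m².
Resultant F = γ·h_c·A = 7.98534 × 5.11956 × 2.4938 = 101.95 kN.
I_c = (π/8 − 8/(9π))·r⁴ = 0.109757 × 1.26⁴ = 0.27664 m⁴.
Centre of pressure: y_p = y_c + I_c/(y_c·A) = 5.98524 + 0.27664/(5.98524 × 2.4938) = 5.98524 + 0.0185341 = 6.00377 m along the plane.
Vertically, h_p = y_p·sinθ = 6.00377 × 0.855364 = 5.13541 m.

h_p = 5.14 m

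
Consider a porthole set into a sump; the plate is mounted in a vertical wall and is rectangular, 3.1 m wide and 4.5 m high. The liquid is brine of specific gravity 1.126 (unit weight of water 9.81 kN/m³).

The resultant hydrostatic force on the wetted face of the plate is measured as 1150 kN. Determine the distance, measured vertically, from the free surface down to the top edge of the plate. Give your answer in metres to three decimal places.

γ = 1.126 × 9.81 = 11.04606 kN/m³.
A = 3.1 × 4.5 = 13.95 m².
From F = γ·h_c·A, the centroid depth is h_c = 1150/(11.04606 × 13.95) = 7.46305 m.
The centroid lies 4.5/2 = 2.25 m below the top edge, so the top edge sits at h_top = 7.46305 − 2.25 = 5.21305 m below the surface.

d_top ≈ 5.213 m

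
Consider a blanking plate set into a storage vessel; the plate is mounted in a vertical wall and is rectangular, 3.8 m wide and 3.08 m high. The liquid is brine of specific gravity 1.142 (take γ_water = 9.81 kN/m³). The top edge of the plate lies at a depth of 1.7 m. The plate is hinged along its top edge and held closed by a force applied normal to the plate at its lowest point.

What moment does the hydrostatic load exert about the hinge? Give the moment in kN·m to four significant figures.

γ = 1.142 × 9.81 = 11.20302 kN/m³.
The centroid lies 3.08/2 = 1.54 m below the top edge, so the centroid depth is h_c = 1.7 + 1.54 = 3.24 m.
A = 3.8 × 3.08 = 11.704 m².
Resultant F = γ·h_c·A = 11.20302 × 3.24 × 11.704 = 424.829 kN.
I_c = b·h³/12 = 3.8 × 3.08³/12 = 9.2524 m⁴.
Centre of pressure: y_p = y_c + I_c/(y_c·A) = 3.24 + 9.2524/(3.24 × 11.704) = 3.24 + 0.243992 = 3.48399 m along the plane.
The resultant acts 1.54 + 0.243992 = 1.78399 m (along the plate) below the hinge at the top edge, so the moment about the hinge is M = F × 1.78399 = 424.829 × 1.78399 = 757.891 kN·m.

M ≈ 757.9 kN·m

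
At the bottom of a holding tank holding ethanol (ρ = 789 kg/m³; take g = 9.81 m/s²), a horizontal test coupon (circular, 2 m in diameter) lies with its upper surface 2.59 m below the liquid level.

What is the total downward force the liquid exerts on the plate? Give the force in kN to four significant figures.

F ≈ 62.98 kN

γ = ρg = 789 × 9.81 / 1000 = 7.74009 kN/m³.
The plate is horizontal, so pressure is uniform at p = γ·h = 7.74009 × 2.59 = 20.0468 kN/m².
A = π(1)² = 3.14159 m².
F = p·A = 20.0468 × 3.14159 = 62.9788 kN.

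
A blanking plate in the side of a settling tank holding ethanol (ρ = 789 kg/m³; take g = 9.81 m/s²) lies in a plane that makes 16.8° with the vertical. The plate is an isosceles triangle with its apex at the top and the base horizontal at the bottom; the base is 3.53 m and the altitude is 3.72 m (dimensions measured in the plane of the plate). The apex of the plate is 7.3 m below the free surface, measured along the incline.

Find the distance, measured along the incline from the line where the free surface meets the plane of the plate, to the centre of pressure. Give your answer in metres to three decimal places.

y_p = 9.859 m

γ = ρg = 789 × 9.81 / 1000 = 7.74009 kN/m³.
The plate makes 16.8° with the vertical, i.e. θ = 90° − 16.8° = 73.2° to the horizontal. Measuring y along the incline from the free-surface line, vertical depth h = y·sinθ with sinθ = 0.957319.
With the apex up, the centroid sits 2h/3 = 2 × 3.72/3 = 2.48 m below the apex, so y_c = 7.3 + 2.48 = 9.78 m and h_c = 9.78 × 0.957319 = 9.36258 m.
A = ½ × 3.53 × 3.72 = 6.5658 m².
Resultant F = γ·h_c·A = 7.74009 × 9.36258 × 6.5658 = 475.805 kN.
I_c = b·h³/36 = 3.53 × 3.72³/36 = 5.04779 m⁴.
Centre of pressure: y_p = y_c + I_c/(y_c·A) = 9.78 + 5.04779/(9.78 × 6.5658) = 9.78 + 0.0786095 = 9.85861 m along the plane.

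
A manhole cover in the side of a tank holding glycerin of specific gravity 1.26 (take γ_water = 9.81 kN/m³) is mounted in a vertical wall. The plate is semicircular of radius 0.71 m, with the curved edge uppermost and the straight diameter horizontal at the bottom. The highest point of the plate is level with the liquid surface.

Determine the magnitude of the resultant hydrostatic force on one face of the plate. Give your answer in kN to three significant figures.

F ≈ 4.00 kN

γ = 1.26 × 9.81 = 12.3606 kN/m³.
The centroid lies 4r/(3π) = 0.301333 m above the diameter, so r − 4r/(3π) = 0.71 − 0.301333 = 0.408667 m below the topmost point, so the centroid depth is h_c = 0.408667 m.
A = πr²/2 = π × 0.71²/2 = 0.791838 m².
Resultant F = γ·h_c·A = 12.3606 × 0.408667 × 0.791838 = 3.99987 kN.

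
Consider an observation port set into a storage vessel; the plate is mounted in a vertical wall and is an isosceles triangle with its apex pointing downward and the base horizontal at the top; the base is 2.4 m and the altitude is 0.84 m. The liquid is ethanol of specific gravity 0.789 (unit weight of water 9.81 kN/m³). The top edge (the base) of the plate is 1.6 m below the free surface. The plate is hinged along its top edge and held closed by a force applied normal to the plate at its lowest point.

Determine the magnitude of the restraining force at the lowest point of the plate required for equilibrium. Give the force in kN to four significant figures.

P ≈ 5.253 kN

γ = 0.789 × 9.81 = 7.74009 kN/m³.
With the apex down, the centroid sits h/3 = 0.84/3 = 0.28 m below the base (the top edge), so the centroid depth is h_c = 1.6 + 0.28 = 1.88 m.
A = ½ × 2.4 × 0.84 = 1.008 m².
Resultant F = γ·h_c·A = 7.74009 × 1.88 × 1.008 = 14.6678 kN.
I_c = b·h³/36 = 2.4 × 0.84³/36 = 0.0395136 m⁴.
Centre of pressure: y_p = y_c + I_c/(y_c·A) = 1.88 + 0.0395136/(1.88 × 1.008) = 1.88 + 0.0208511 = 1.90085 m along the plane.
The resultant acts 0.28 + 0.0208511 = 0.300851 m (along the plate) below the hinge at the top edge, so the moment about the hinge is M = F × 0.300851 = 14.6678 × 0.300851 = 4.41282 kN·m.
A normal force at the bottom, 0.84 m from the hinge, must supply this moment: P = 4.41282/0.84 = 5.25336 kN.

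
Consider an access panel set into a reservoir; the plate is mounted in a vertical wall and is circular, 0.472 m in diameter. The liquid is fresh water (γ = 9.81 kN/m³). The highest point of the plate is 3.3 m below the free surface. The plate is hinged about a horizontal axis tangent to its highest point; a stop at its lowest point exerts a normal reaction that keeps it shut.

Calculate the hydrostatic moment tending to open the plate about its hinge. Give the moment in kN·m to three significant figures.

γ = 9.81 kN/m³.
The centroid is at the centre, 0.236 m below the top of the plate, so the centroid depth is h_c = 3.3 + 0.236 = 3.536 m.
A = π(0.236)² = 0.174974 m².
Resultant F = γ·h_c·A = 9.81 × 3.536 × 0.174974 = 6.06953 kN.
I_c = πr⁴/4 = π × 0.236⁴/4 = 0.00243634 m⁴.
Centre of pressure: y_p = y_c + I_c/(y_c·A) = 3.536 + 0.00243634/(3.536 × 0.174974) = 3.536 + 0.00393779 = 3.53994 m along the plane.
The resultant acts 0.236 + 0.00393779 = 0.239938 m (along the plate) below the hinge at the top edge, so the moment about the hinge is M = F × 0.239938 = 6.06953 × 0.239938 = 1.45631 kN·m.

M ≈ 1.46 kN·m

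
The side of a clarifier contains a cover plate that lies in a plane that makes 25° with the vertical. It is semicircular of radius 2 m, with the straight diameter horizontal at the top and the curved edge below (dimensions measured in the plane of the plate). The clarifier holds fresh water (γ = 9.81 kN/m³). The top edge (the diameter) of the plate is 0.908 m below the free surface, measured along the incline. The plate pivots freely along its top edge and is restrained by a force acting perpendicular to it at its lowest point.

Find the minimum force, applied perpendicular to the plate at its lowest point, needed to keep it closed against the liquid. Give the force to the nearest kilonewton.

P ≈ 49 kN

γ = 9.81 kN/m³.
The plate makes 25° with the vertical, i.e. θ = 90° − 25° = 65° to the horizontal. Measuring y along the incline from the free-surface line, vertical depth h = y·sinθ with sinθ = 0.906308.
The centroid of a semicircle lies 4r/(3π) = 0.848826 m from the diameter, here below the top edge, so y_c = 0.908 + 0.848826 = 1.75683 m and h_c = 1.75683 × 0.906308 = 1.59223 m.
A = πr²/2 = π × 2²/2 = 6.28319 m².
Resultant F = γ·h_c·A = 9.81 × 1.59223 × 6.28319 = 98.142 kN.
I_c = (π/8 − 8/(9π))·r⁴ = 0.109757 × 2⁴ = 1.75611 m⁴.
Centre of pressure: y_p = y_c + I_c/(y_c·A) = 1.75683 + 1.75611/(1.75683 × 6.28319) = 1.75683 + 0.15909 = 1.91592 m along the plane.
The resultant acts 0.848826 + 0.15909 = 1.00792 m (along the plate) below the hinge at the top edge, so the moment about the hinge is M = F × 1.00792 = 98.142 × 1.00792 = 98.9193 kN·m.
A normal force at the bottom, 2 m from the hinge, must supply this moment: P = 98.9193/2 = 49.4597 kN.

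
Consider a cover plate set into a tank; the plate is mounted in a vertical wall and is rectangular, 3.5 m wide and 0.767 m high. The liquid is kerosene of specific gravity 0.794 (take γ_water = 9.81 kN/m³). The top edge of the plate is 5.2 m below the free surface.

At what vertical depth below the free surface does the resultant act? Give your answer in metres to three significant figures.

γ = 0.794 × 9.81 = 7.78914 kN/m³.
The centroid lies 0.767/2 = 0.3835 m below the top edge, so the centroid depth is h_c = 5.2 + 0.3835 = 5.5835 m.
A = 3.5 × 0.767 = 2.6845 m².
Resultant F = γ·h_c·A = 7.78914 × 5.5835 × 2.6845 = 116.751 kN.
I_c = b·h³/12 = 3.5 × 0.767³/12 = 0.131605 m⁴.
Centre of pressure: y_p = y_c + I_c/(y_c·A) = 5.5835 + 0.131605/(5.5835 × 2.6845) = 5.5835 + 0.00878016 = 5.59228 m along the plane.

h_p = 5.59 m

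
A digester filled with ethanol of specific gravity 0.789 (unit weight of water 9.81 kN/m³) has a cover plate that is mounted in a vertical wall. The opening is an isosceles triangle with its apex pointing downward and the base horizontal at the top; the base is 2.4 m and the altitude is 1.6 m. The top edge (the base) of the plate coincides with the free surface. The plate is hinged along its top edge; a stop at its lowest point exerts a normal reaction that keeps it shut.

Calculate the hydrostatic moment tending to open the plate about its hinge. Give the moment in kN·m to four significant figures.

γ = 0.789 × 9.81 = 7.74009 kN/m³.
With the apex down, the centroid sits h/3 = 1.6/3 = 0.533333 m below the base (the top edge), so the centroid depth is h_c = 0.533333 m.
A = ½ × 2.4 × 1.6 = 1.92 m².
Resultant F = γ·h_c·A = 7.74009 × 0.533333 × 1.92 = 7.92585 kN.
I_c = b·h³/36 = 2.4 × 1.6³/36 = 0.273067 m⁴.
Centre of pressure: y_p = y_c + I_c/(y_c·A) = 0.533333 + 0.273067/(0.533333 × 1.92) = 0.533333 + 0.266667 = 0.8 m along the plane.
The resultant acts 0.533333 + 0.266667 = 0.8 m (along the plate) below the hinge at the top edge, so the moment about the hinge is M = F × 0.8 = 7.92585 × 0.8 = 6.34068 kN·m.

M ≈ 6.341 kN·m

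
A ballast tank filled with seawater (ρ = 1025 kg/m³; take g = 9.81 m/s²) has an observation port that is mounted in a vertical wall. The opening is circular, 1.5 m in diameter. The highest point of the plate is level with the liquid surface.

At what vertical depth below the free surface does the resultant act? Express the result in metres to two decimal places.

γ = ρg = 1025 × 9.81 / 1000 = 10.05525 kN/m³.
The centroid is at the centre, 0.75 m below the top of the plate, so the centroid depth is h_c = 0.75 m.
A = π(0.75)² = 1.76715 m².
Resultant F = γ·h_c·A = 10.05525 × 0.75 × 1.76715 = 13.3269 kN.
I_c = πr⁴/4 = π × 0.75⁴/4 = 0.248505 m⁴.
Centre of pressure: y_p = y_c + I_c/(y_c·A) = 0.75 + 0.248505/(0.75 × 1.76715) = 0.75 + 0.1875 = 0.9375 m along the plane.

h_p = 0.94 m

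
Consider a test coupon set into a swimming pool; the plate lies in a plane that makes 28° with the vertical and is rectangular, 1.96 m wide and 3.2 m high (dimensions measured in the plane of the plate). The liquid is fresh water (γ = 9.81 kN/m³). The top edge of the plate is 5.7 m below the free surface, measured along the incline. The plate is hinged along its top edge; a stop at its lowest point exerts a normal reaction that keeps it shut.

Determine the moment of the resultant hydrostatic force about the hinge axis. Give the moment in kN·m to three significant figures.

γ = 9.81 kN/m³.
The plate makes 28° with the vertical, i.e. θ = 90° − 28° = 62° to the horizontal. Measuring y along the incline from the free-surface line, vertical depth h = y·sinθ with sinθ = 0.882948.
The centroid lies 3.2/2 = 1.6 m below the top edge, so y_c = 5.7 + 1.6 = 7.3 m and h_c = 7.3 × 0.882948 = 6.44552 m.
A = 1.96 × 3.2 = 6.272 m².
Resultant F = γ·h_c·A = 9.81 × 6.44552 × 6.272 = 396.582 kN.
I_c = b·h³/12 = 1.96 × 3.2³/12 = 5.35211 m⁴.
Centre of pressure: y_p = y_c + I_c/(y_c·A) = 7.3 + 5.35211/(7.3 × 6.272) = 7.3 + 0.116895 = 7.4169 m along the plane.
The resultant acts 1.6 + 0.116895 = 1.7169 m (along the plate) below the hinge at the top edge, so the moment about the hinge is M = F × 1.7169 = 396.582 × 1.7169 = 680.892 kN·m.

M ≈ 681 kN·m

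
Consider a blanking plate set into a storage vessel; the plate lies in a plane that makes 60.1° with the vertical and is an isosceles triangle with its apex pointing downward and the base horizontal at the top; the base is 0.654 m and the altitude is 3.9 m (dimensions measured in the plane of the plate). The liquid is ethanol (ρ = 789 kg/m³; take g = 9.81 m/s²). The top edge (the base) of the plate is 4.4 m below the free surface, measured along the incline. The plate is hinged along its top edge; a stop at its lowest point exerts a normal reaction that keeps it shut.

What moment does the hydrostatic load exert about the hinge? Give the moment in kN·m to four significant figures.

M ≈ 40.62 kN·m

γ = ρg = 789 × 9.81 / 1000 = 7.74009 kN/m³.
The plate makes 60.1° with the vertical, i.e. θ = 90° − 60.1° = 29.9° to the horizontal. Measuring y along the incline from the free-surface line, vertical depth h = y·sinθ with sinθ = 0.498488.
With the apex down, the centroid sits h/3 = 3.9/3 = 1.3 m below the base (the top edge), so y_c = 4.4 + 1.3 = 5.7 m and h_c = 5.7 × 0.498488 = 2.84138 m.
A = ½ × 0.654 × 3.9 = 1.2753 m².
Resultant F = γ·h_c·A = 7.74009 × 2.84138 × 1.2753 = 28.0471 kN.
I_c = b·h³/36 = 0.654 × 3.9³/36 = 1.07763 m⁴.
Centre of pressure: y_p = y_c + I_c/(y_c·A) = 5.7 + 1.07763/(5.7 × 1.2753) = 5.7 + 0.148246 = 5.84825 m along the plane.
The resultant acts 1.3 + 0.148246 = 1.44825 m (along the plate) below the hinge at the top edge, so the moment about the hinge is M = F × 1.44825 = 28.0471 × 1.44825 = 40.6192 kN·m.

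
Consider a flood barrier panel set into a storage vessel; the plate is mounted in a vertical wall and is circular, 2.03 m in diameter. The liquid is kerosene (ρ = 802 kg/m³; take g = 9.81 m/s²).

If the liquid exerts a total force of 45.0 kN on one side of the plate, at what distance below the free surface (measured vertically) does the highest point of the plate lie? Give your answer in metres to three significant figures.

d_top ≈ 0.752 m

γ = ρg = 802 × 9.81 / 1000 = 7.86762 kN/m³.
A = π(1.015)² = 3.23655 m².
From F = γ·h_c·A, the centroid depth is h_c = 45.0/(7.86762 × 3.23655) = 1.7672 m.
The centroid is at the centre, 1.015 m below the top of the plate, so the highest point sits at h_top = 1.7672 − 1.015 = 0.7522 m below the surface.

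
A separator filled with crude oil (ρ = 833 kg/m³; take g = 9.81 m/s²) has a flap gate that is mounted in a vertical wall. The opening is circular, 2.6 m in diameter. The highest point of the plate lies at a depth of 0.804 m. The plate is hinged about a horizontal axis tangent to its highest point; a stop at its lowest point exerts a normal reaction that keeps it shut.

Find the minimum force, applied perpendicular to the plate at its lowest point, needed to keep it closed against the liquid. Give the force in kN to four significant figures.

P ≈ 52.69 kN

γ = ρg = 833 × 9.81 / 1000 = 8.17173 kN/m³.
The centroid is at the centre, 1.3 m below the top of the plate, so the centroid depth is h_c = 0.804 + 1.3 = 2.104 m.
A = π(1.3)² = 5.30929 m².
Resultant F = γ·h_c·A = 8.17173 × 2.104 × 5.30929 = 91.2843 kN.
I_c = πr⁴/4 = π × 1.3⁴/4 = 2.24318 m⁴.
Centre of pressure: y_p = y_c + I_c/(y_c·A) = 2.104 + 2.24318/(2.104 × 5.30929) = 2.104 + 0.200808 = 2.30481 m along the plane.
The resultant acts 1.3 + 0.200808 = 1.50081 m (along the plate) below the hinge at the top edge, so the moment about the hinge is M = F × 1.50081 = 91.2843 × 1.50081 = 137 kN·m.
A normal force at the bottom, 2.6 m from the hinge, must supply this moment: P = 137/2.6 = 52.6923 kN.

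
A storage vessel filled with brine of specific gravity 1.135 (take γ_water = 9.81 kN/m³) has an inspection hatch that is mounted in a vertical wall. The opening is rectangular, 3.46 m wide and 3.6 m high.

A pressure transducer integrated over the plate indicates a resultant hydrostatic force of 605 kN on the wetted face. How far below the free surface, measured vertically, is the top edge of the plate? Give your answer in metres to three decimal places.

γ = 1.135 × 9.81 = 11.13435 kN/m³.
A = 3.46 × 3.6 = 12.456 m².
From F = γ·h_c·A, the centroid depth is h_c = 605/(11.13435 × 12.456) = 4.36226 m.
The centroid lies 3.6/2 = 1.8 m below the top edge, so the top edge sits at h_top = 4.36226 − 1.8 = 2.56226 m below the surface.

d_top ≈ 2.562 m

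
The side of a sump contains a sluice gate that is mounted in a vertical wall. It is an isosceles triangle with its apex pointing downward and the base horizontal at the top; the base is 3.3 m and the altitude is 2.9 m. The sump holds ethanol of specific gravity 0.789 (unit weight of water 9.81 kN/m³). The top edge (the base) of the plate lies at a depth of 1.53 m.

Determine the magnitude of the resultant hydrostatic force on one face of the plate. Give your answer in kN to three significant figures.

γ = 0.789 × 9.81 = 7.74009 kN/m³.
With the apex down, the centroid sits h/3 = 2.9/3 = 0.966667 m below the base (the top edge), so the centroid depth is h_c = 1.53 + 0.966667 = 2.49667 m.
A = ½ × 3.3 × 2.9 = 4.785 m².
Resultant F = γ·h_c·A = 7.74009 × 2.49667 × 4.785 = 92.4675 kN.

F ≈ 92.5 kN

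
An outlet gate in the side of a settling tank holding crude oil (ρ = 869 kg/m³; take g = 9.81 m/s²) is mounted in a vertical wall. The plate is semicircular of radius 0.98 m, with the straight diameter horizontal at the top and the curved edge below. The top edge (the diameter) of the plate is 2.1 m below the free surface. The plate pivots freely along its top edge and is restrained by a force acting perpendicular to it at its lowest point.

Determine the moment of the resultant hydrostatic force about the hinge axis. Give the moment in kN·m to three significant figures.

M ≈ 14.3 kN·m

γ = ρg = 869 × 9.81 / 1000 = 8.52489 kN/m³.
The centroid of a semicircle lies 4r/(3π) = 0.415925 m from the diameter, here below the top edge, so the centroid depth is h_c = 2.1 + 0.415925 = 2.51593 m.
A = πr²/2 = π × 0.98²/2 = 1.50859 m².
Resultant F = γ·h_c·A = 8.52489 × 2.51593 × 1.50859 = 32.3563 kN.
I_c = (π/8 − 8/(9π))·r⁴ = 0.109757 × 0.98⁴ = 0.101236 m⁴.
Centre of pressure: y_p = y_c + I_c/(y_c·A) = 2.51593 + 0.101236/(2.51593 × 1.50859) = 2.51593 + 0.0266726 = 2.5426 m along the plane.
The resultant acts 0.415925 + 0.0266726 = 0.442598 m (along the plate) below the hinge at the top edge, so the moment about the hinge is M = F × 0.442598 = 32.3563 × 0.442598 = 14.3208 kN·m.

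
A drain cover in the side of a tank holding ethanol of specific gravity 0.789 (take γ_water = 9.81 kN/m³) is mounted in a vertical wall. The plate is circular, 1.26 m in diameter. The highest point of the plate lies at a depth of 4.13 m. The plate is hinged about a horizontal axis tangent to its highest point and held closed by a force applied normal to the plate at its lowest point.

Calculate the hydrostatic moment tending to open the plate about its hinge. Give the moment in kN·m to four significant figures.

M ≈ 29.90 kN·m

γ = 0.789 × 9.81 = 7.74009 kN/m³.
The centroid is at the centre, 0.63 m below the top of the plate, so the centroid depth is h_c = 4.13 + 0.63 = 4.76 m.
A = π(0.63)² = 1.2469 m².
Resultant F = γ·h_c·A = 7.74009 × 4.76 × 1.2469 = 45.9393 kN.
I_c = πr⁴/4 = π × 0.63⁴/4 = 0.123723 m⁴.
Centre of pressure: y_p = y_c + I_c/(y_c·A) = 4.76 + 0.123723/(4.76 × 1.2469) = 4.76 + 0.0208455 = 4.78085 m along the plane.
The resultant acts 0.63 + 0.0208455 = 0.650845 m (along the plate) below the hinge at the top edge, so the moment about the hinge is M = F × 0.650845 = 45.9393 × 0.650845 = 29.8994 kN·m.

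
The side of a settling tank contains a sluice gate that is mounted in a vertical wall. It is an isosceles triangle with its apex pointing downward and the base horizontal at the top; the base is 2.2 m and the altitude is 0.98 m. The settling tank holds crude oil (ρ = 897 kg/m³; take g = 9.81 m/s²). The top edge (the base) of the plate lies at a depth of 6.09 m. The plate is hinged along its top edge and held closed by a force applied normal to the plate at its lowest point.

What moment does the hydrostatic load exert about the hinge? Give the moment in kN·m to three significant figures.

M ≈ 20.4 kN·m

γ = ρg = 897 × 9.81 / 1000 = 8.79957 kN/m³.
With the apex down, the centroid sits h/3 = 0.98/3 = 0.326667 m below the base (the top edge), so the centroid depth is h_c = 6.09 + 0.326667 = 6.41667 m.
A = ½ × 2.2 × 0.98 = 1.078 m².
Resultant F = γ·h_c·A = 8.79957 × 6.41667 × 1.078 = 60.8681 kN.
I_c = b·h³/36 = 2.2 × 0.98³/36 = 0.0575173 m⁴.
Centre of pressure: y_p = y_c + I_c/(y_c·A) = 6.41667 + 0.0575173/(6.41667 × 1.078) = 6.41667 + 0.00831515 = 6.42499 m along the plane.
The resultant acts 0.326667 + 0.00831515 = 0.334982 m (along the plate) below the hinge at the top edge, so the moment about the hinge is M = F × 0.334982 = 60.8681 × 0.334982 = 20.3897 kN·m.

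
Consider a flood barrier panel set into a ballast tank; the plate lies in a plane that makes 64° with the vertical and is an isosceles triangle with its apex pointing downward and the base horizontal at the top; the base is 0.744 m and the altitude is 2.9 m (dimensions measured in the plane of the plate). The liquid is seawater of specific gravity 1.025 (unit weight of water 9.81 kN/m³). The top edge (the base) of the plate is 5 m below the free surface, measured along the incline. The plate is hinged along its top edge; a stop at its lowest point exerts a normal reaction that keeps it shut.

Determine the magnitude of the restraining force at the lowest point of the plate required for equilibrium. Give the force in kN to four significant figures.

P ≈ 10.22 kN

γ = 1.025 × 9.81 = 10.05525 kN/m³.
The plate makes 64° with the vertical, i.e. θ = 90° − 64° = 26° to the horizontal. Measuring y along the incline from the free-surface line, vertical depth h = y·sinθ with sinθ = 0.438371.
With the apex down, the centroid sits h/3 = 2.9/3 = 0.966667 m below the base (the top edge), so y_c = 5 + 0.966667 = 5.96667 m and h_c = 5.96667 × 0.438371 = 2.61562 m.
A = ½ × 0.744 × 2.9 = 1.0788 m².
Resultant F = γ·h_c·A = 10.05525 × 2.61562 × 1.0788 = 28.3732 kN.
I_c = b·h³/36 = 0.744 × 2.9³/36 = 0.504039 m⁴.
Centre of pressure: y_p = y_c + I_c/(y_c·A) = 5.96667 + 0.504039/(5.96667 × 1.0788) = 5.96667 + 0.0783053 = 6.04498 m along the plane.
The resultant acts 0.966667 + 0.0783053 = 1.04497 m (along the plate) below the hinge at the top edge, so the moment about the hinge is M = F × 1.04497 = 28.3732 × 1.04497 = 29.6491 kN·m.
A normal force at the bottom, 2.9 m from the hinge, must supply this moment: P = 29.6491/2.9 = 10.2238 kN.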